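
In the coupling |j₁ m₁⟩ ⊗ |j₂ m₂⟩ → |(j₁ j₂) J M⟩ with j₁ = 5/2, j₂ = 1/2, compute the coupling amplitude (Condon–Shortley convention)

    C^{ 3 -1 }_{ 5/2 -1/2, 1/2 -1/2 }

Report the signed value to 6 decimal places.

+0.816497

√[7·0!5!1!/7! · 2!3!0!1!2!4!] = √(96)
  +(−1)^0/∏(0,0,3,0,2,1)! = 1/12  (running 1/12)
⟨..|..⟩ = √(96)·(1/12) = +0.816497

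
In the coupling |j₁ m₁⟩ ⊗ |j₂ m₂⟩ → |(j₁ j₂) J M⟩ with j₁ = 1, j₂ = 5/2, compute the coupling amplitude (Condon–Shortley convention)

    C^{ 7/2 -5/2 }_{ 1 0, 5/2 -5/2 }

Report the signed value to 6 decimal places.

j₁+j₂−J=0  J+j₁−j₂=2  J−j₁+j₂=5  j₁+j₂+J+1=8
(j₁±m₁, j₂±m₂, J±M) = (1,1,0,5,1,6)
P² = 28800/7
sum k=0..0:
  [0] +1/120 = 1/120
S = 1/120
C² = P²·S² = 2/7 ; C = +0.534522

+√(2/7) ≈ +0.534522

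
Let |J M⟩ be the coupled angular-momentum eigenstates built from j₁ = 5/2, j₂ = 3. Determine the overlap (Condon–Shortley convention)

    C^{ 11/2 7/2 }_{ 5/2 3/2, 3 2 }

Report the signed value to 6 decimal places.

√[12·0!5!6!/12! · 4!1!5!1!9!2!] = √(49766400/11)
  +(−1)^0/∏(0,0,1,5,4,1)! = 1/2880  (running 1/2880)
⟨..|..⟩ = √(49766400/11)·(1/2880) = +0.738549

+√(6/11) ≈ +0.738549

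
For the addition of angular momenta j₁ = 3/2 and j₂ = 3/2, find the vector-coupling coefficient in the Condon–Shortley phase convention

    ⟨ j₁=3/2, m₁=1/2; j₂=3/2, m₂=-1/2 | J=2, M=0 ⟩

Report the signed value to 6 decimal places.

+√(1/4) = +0.500000

j₁+j₂−J=1  J+j₁−j₂=2  J−j₁+j₂=2  j₁+j₂+J+1=6
(j₁±m₁, j₂±m₂, J±M) = (2,1,1,2,2,2)
P² = 4/9
sum k=0..1:
  [0] +1/1 = 1
  [1] −1/4 = -1/4
S = 3/4
C² = P²·S² = 1/4 ; C = +0.500000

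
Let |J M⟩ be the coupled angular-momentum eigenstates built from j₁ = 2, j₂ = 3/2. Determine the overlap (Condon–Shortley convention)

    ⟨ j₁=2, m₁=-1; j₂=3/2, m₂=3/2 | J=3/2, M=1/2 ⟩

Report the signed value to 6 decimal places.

+0.632456  (= +√(2/5))

triangle: 2!×2!×1!/6! = 4/720
(j±m)!: 1!×3!×3!×0!×2!×1! = 72
prefactor² = (2J+1)×Δ×N² = 8/5
  k=2: +1/(2!×0!×1!×1!×1!×0!) = 1/2
Σ = 1/2  ⇒  CG² = 8/5×1/2² = 2/5
CG = +√(2/5) = +0.632456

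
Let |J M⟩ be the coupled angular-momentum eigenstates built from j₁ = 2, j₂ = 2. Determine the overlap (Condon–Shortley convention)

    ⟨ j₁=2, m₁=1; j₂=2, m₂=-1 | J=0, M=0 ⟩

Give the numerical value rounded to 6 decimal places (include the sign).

-0.447214  (= −√(1/5))

√[1·4!0!0!/5! · 3!1!1!3!0!0!] = √(36/5)
  +(−1)^1/∏(1,3,0,0,0,0)! = -1/6  (running -1/6)
⟨..|..⟩ = √(36/5)·(-1/6) = -0.447214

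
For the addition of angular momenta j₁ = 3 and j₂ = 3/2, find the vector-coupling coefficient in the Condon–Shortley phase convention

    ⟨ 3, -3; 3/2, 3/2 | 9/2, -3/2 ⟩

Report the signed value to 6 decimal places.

+0.109109

triangle: 0!*6!*3!/10! = 4320/3628800
(j±m)!: 0!*6!*3!*0!*3!*6! = 18662400
prefactor² = (2J+1)*Δ*N² = 1555200/7
  k=0: +1/(0!*0!*6!*3!*0!*0!) = 1/4320
Σ = 1/4320  ⇒  CG² = 1555200/7*1/4320² = 1/84
CG = +√(1/84) = +0.109109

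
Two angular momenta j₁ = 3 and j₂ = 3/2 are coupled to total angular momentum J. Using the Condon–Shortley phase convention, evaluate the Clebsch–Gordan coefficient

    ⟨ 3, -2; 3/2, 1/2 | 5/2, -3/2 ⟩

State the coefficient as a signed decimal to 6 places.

+√(1/14) ≈ +0.267261

triangle: 2!*4!*1!/8! = 48/40320
(j±m)!: 1!*5!*2!*1!*1!*4! = 5760
prefactor² = (2J+1)*Δ*N² = 288/7
  k=1: −1/(1!*1!*4!*1!*0!*0!) = -1/24
  k=2: +1/(2!*0!*3!*0!*1!*1!) = 1/12
Σ = 1/24  ⇒  CG² = 288/7*1/24² = 1/14
CG = +√(1/14) = +0.267261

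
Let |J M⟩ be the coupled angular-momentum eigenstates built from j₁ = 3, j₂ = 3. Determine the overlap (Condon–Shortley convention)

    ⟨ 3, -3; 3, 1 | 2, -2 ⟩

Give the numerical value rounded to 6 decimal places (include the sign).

+0.345033  (= +√(5/42))

triangle: 4!×2!×2!/9! = 96/362880
(j±m)!: 0!×6!×4!×2!×0!×4! = 829440
prefactor² = (2J+1)×Δ×N² = 7680/7
  k=4: +1/(4!×0!×2!×0!×0!×2!) = 1/96
Σ = 1/96  ⇒  CG² = 7680/7×1/96² = 5/42
CG = +√(5/42) = +0.345033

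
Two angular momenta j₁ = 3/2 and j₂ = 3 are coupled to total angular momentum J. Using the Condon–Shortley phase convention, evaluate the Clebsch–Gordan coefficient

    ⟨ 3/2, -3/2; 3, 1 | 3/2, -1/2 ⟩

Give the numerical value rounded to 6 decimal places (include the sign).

j₁+j₂−J=3  J+j₁−j₂=0  J−j₁+j₂=3  j₁+j₂+J+1=7
(j₁±m₁, j₂±m₂, J±M) = (0,3,4,2,1,2)
P² = 576/35
sum k=3..3:
  [3] −1/12 = -1/12
S = -1/12
C² = P²·S² = 4/35 ; C = -0.338062

-0.338062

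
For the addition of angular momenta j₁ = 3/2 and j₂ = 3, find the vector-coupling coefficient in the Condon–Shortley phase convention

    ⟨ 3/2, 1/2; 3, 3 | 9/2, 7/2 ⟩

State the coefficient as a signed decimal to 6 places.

j₁+j₂−J=0  J+j₁−j₂=3  J−j₁+j₂=6  j₁+j₂+J+1=10
(j₁±m₁, j₂±m₂, J±M) = (2,1,6,0,8,1)
P² = 691200
sum k=0..0:
  [0] +1/1440 = 1/1440
S = 1/1440
C² = P²·S² = 1/3 ; C = +0.577350

+√(1/3) ≈ +0.577350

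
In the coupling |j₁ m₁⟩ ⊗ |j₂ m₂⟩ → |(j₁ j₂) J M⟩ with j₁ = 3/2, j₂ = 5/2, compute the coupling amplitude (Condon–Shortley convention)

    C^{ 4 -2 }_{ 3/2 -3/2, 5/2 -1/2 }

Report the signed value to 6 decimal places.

√[9·0!3!5!/9! · 0!3!2!3!2!6!] = √(12960/7)
  +(−1)^0/∏(0,0,3,2,0,3)! = 1/72  (running 1/72)
⟨..|..⟩ = √(12960/7)·(1/72) = +0.597614

+0.597614  (= +√(5/14))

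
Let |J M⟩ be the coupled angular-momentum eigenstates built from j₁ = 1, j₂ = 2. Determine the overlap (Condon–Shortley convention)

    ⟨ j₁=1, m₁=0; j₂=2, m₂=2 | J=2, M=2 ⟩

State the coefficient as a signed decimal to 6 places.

√[5·1!1!3!/6! · 1!1!4!0!4!0!] = √(24)
  +(−1)^1/∏(1,0,0,3,1,0)! = -1/6  (running -1/6)
⟨..|..⟩ = √(24)·(-1/6) = -0.816497

-0.816497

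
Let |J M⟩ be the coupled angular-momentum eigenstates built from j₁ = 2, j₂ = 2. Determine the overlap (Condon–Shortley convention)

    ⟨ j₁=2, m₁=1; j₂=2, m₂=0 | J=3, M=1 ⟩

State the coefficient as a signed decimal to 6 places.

+0.447214

j₁+j₂−J=1  J+j₁−j₂=3  J−j₁+j₂=3  j₁+j₂+J+1=8
(j₁±m₁, j₂±m₂, J±M) = (3,1,2,2,4,2)
P² = 36/5
sum k=0..1:
  [0] +1/4 = 1/4
  [1] −1/12 = -1/12
S = 1/6
C² = P²·S² = 1/5 ; C = +0.447214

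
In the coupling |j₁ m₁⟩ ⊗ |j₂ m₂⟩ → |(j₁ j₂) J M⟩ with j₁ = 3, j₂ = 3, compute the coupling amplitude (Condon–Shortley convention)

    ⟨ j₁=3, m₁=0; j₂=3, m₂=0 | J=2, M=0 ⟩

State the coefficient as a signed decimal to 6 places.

j₁+j₂−J=4  J+j₁−j₂=2  J−j₁+j₂=2  j₁+j₂+J+1=9
(j₁±m₁, j₂±m₂, J±M) = (3,3,3,3,2,2)
P² = 48/7
sum k=1..3:
  [1] −1/24 = -1/24
  [2] +1/4 = 1/4
  [3] −1/24 = -1/24
S = 1/6
C² = P²·S² = 4/21 ; C = +0.436436

+√(4/21) = +0.436436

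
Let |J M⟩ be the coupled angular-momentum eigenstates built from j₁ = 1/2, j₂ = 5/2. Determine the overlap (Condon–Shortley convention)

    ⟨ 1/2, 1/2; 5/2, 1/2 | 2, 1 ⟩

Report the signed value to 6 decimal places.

+0.577350  (= +√(1/3))

triangle: 1!·0!·4!/6! = 24/720
(j±m)!: 1!·0!·3!·2!·3!·1! = 72
prefactor² = (2J+1)·Δ·N² = 12
  k=0: +1/(0!·1!·0!·3!·0!·1!) = 1/6
Σ = 1/6  ⇒  CG² = 12·1/6² = 1/3
CG = +√(1/3) = +0.577350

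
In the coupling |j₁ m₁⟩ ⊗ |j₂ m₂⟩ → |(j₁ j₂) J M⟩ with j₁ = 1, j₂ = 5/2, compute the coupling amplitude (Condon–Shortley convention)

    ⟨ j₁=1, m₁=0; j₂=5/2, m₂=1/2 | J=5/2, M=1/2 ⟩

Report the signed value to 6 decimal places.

√[6·1!1!4!/7! · 1!1!3!2!3!2!] = √(144/35)
  +(−1)^0/∏(0,1,1,3,0,1)! = 1/6  (running 1/6)
  +(−1)^1/∏(1,0,0,2,1,2)! = -1/4  (running -1/12)
⟨..|..⟩ = √(144/35)·(-1/12) = -0.169031

-0.169031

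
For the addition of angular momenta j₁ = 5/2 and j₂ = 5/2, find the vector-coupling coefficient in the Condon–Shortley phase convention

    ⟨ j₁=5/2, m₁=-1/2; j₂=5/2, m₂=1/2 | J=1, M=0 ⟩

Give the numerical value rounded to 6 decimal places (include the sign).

j₁+j₂−J=4  J+j₁−j₂=1  J−j₁+j₂=1  j₁+j₂+J+1=7
(j₁±m₁, j₂±m₂, J±M) = (2,3,3,2,1,1)
P² = 72/35
sum k=2..3:
  [2] +1/4 = 1/4
  [3] −1/6 = -1/6
S = 1/12
C² = P²·S² = 1/70 ; C = +0.119523

+0.119523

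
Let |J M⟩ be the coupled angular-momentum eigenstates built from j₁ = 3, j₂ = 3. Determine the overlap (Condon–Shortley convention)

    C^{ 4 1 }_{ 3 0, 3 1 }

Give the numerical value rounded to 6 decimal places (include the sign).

−√(15/154) = -0.312094

triangle: 2!·4!·4!/11! = 1152/39916800
(j±m)!: 3!·3!·4!·2!·5!·3! = 1244160
prefactor² = (2J+1)·Δ·N² = 124416/385
  k=0: +1/(0!·2!·3!·4!·1!·0!) = 1/288
  k=1: −1/(1!·1!·2!·3!·2!·1!) = -1/24
  k=2: +1/(2!·0!·1!·2!·3!·2!) = 1/48
Σ = -5/288  ⇒  CG² = 124416/385·(-5/288)² = 15/154
CG = −√(15/154) = -0.312094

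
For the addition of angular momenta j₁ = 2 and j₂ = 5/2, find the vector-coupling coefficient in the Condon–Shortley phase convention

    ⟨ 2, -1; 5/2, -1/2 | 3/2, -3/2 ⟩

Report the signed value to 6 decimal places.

√[4·3!1!2!/7! · 1!3!2!3!0!3!] = √(144/35)
  +(−1)^2/∏(2,1,1,0,0,2)! = 1/4  (running 1/4)
⟨..|..⟩ = √(144/35)·(1/4) = +0.507093

+0.507093  (= +√(9/35))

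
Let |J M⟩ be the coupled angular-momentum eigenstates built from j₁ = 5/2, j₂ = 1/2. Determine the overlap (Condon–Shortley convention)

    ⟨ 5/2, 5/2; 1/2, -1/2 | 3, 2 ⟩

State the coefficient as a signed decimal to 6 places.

+√(1/6) ≈ +0.408248

triangle: 0!×5!×1!/7! = 120/5040
(j±m)!: 5!×0!×0!×1!×5!×1! = 14400
prefactor² = (2J+1)×Δ×N² = 2400
  k=0: +1/(0!×0!×0!×0!×5!×1!) = 1/120
Σ = 1/120  ⇒  CG² = 2400×1/120² = 1/6
CG = +√(1/6) = +0.408248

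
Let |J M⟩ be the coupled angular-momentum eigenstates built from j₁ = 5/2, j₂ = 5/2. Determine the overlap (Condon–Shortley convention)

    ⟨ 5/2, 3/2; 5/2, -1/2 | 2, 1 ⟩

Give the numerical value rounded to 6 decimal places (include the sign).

-0.377964

√[5·3!2!2!/8! · 4!1!2!3!3!1!] = √(36/7)
  +(−1)^0/∏(0,3,1,2,1,0)! = 1/12  (running 1/12)
  +(−1)^1/∏(1,2,0,1,2,1)! = -1/4  (running -1/6)
⟨..|..⟩ = √(36/7)·(-1/6) = -0.377964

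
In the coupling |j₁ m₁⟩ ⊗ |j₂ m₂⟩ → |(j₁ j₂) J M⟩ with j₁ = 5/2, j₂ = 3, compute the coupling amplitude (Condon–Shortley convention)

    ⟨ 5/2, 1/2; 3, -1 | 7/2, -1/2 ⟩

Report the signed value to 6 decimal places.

-0.125988  (= −√(1/63))

triangle: 2!·3!·4!/10! = 288/3628800
(j±m)!: 3!·2!·2!·4!·3!·4! = 82944
prefactor² = (2J+1)·Δ·N² = 9216/175
  k=0: +1/(0!·2!·2!·2!·1!·2!) = 1/16
  k=1: −1/(1!·1!·1!·1!·2!·3!) = -1/12
  k=2: +1/(2!·0!·0!·0!·3!·4!) = 1/288
Σ = -5/288  ⇒  CG² = 9216/175·(-5/288)² = 1/63
CG = −√(1/63) = -0.125988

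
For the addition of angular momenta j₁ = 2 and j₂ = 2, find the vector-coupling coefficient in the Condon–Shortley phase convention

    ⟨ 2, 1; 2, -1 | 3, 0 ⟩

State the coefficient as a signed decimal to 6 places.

√[7·1!3!3!/8! · 3!1!1!3!3!3!] = √(81/10)
  +(−1)^0/∏(0,1,1,1,2,2)! = 1/4  (running 1/4)
  +(−1)^1/∏(1,0,0,0,3,3)! = -1/36  (running 2/9)
⟨..|..⟩ = √(81/10)·(2/9) = +0.632456

+√(2/5) ≈ +0.632456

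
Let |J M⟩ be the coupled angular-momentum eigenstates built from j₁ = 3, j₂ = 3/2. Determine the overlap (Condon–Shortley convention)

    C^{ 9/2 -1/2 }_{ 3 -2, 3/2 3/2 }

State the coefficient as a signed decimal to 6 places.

+0.218218

√[10·0!6!3!/10! · 1!5!3!0!4!5!] = √(172800/7)
  +(−1)^0/∏(0,0,5,3,1,0)! = 1/720  (running 1/720)
⟨..|..⟩ = √(172800/7)·(1/720) = +0.218218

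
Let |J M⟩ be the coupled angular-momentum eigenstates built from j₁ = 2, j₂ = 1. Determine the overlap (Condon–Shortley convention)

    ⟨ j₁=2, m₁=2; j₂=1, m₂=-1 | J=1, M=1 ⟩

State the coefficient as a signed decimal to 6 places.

j₁+j₂−J=2  J+j₁−j₂=2  J−j₁+j₂=0  j₁+j₂+J+1=5
(j₁±m₁, j₂±m₂, J±M) = (4,0,0,2,2,0)
P² = 48/5
sum k=0..0:
  [0] +1/4 = 1/4
S = 1/4
C² = P²·S² = 3/5 ; C = +0.774597

+√(3/5) ≈ +0.774597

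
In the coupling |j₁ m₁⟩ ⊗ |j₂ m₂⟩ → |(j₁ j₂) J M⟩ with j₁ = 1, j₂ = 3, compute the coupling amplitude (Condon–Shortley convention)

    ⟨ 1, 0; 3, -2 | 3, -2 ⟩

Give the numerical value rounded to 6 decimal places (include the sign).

+√(1/3) = +0.577350

√[7·1!1!5!/8! · 1!1!1!5!1!5!] = √(300)
  +(−1)^0/∏(0,1,1,1,0,4)! = 1/24  (running 1/24)
  +(−1)^1/∏(1,0,0,0,1,5)! = -1/120  (running 1/30)
⟨..|..⟩ = √(300)·(1/30) = +0.577350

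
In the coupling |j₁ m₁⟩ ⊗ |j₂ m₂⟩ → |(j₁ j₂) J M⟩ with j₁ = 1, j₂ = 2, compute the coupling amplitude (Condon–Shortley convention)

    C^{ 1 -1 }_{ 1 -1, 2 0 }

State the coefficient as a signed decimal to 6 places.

√[3·2!0!2!/5! · 0!2!2!2!0!2!] = √(8/5)
  +(−1)^2/∏(2,0,0,0,0,2)! = 1/4  (running 1/4)
⟨..|..⟩ = √(8/5)·(1/4) = +0.316228

+√(1/10) = +0.316228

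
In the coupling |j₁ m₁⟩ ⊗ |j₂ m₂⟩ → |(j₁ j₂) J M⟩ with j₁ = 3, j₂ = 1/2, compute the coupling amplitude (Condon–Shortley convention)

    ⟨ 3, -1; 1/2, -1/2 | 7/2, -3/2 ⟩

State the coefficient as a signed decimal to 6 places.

+0.845154  (= +√(5/7))

√[8·0!6!1!/8! · 2!4!0!1!2!5!] = √(11520/7)
  +(−1)^0/∏(0,0,4,0,2,1)! = 1/48  (running 1/48)
⟨..|..⟩ = √(11520/7)·(1/48) = +0.845154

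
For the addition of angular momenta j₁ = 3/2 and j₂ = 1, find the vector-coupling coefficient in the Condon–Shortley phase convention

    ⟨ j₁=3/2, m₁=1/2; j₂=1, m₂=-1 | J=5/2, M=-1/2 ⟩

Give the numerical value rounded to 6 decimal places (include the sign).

+√(3/10) = +0.547723

triangle: 0!×3!×2!/6! = 12/720
(j±m)!: 2!×1!×0!×2!×2!×3! = 48
prefactor² = (2J+1)×Δ×N² = 24/5
  k=0: +1/(0!×0!×1!×0!×2!×2!) = 1/4
Σ = 1/4  ⇒  CG² = 24/5×1/4² = 3/10
CG = +√(3/10) = +0.547723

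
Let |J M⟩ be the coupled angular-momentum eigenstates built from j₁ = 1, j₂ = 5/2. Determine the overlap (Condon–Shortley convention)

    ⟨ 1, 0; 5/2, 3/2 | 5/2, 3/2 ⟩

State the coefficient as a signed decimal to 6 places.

triangle: 1!×1!×4!/7! = 24/5040
(j±m)!: 1!×1!×4!×1!×4!×1! = 576
prefactor² = (2J+1)×Δ×N² = 576/35
  k=0: +1/(0!×1!×1!×4!×0!×0!) = 1/24
  k=1: −1/(1!×0!×0!×3!×1!×1!) = -1/6
Σ = -1/8  ⇒  CG² = 576/35×(-1/8)² = 9/35
CG = −√(9/35) = -0.507093

-0.507093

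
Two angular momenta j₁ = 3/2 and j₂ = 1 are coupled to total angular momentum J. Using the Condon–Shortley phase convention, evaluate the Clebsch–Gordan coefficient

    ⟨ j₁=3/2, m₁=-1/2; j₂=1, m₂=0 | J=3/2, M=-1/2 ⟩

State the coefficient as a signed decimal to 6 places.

-0.258199

j₁+j₂−J=1  J+j₁−j₂=2  J−j₁+j₂=1  j₁+j₂+J+1=5
(j₁±m₁, j₂±m₂, J±M) = (1,2,1,1,1,2)
P² = 4/15
sum k=0..1:
  [0] +1/2 = 1/2
  [1] −1/1 = -1
S = -1/2
C² = P²·S² = 1/15 ; C = -0.258199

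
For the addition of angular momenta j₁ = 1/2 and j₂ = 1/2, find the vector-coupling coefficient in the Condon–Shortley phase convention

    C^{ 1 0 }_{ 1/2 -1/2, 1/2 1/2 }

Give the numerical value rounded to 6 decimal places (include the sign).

triangle: 0!·1!·1!/3! = 1/6
(j±m)!: 0!·1!·1!·0!·1!·1! = 1
prefactor² = (2J+1)·Δ·N² = 1/2
  k=0: +1/(0!·0!·1!·1!·0!·0!) = 1
Σ = 1  ⇒  CG² = 1/2·1² = 1/2
CG = +√(1/2) = +0.707107

+0.707107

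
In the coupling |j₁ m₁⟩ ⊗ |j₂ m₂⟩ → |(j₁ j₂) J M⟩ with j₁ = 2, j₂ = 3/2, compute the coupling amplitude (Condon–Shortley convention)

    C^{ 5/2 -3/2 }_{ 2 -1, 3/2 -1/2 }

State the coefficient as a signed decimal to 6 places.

-0.169031  (= −√(1/35))

triangle: 1!×3!×2!/7! = 12/5040
(j±m)!: 1!×3!×1!×2!×1!×4! = 288
prefactor² = (2J+1)×Δ×N² = 144/35
  k=0: +1/(0!×1!×3!×1!×0!×1!) = 1/6
  k=1: −1/(1!×0!×2!×0!×1!×2!) = -1/4
Σ = -1/12  ⇒  CG² = 144/35×(-1/12)² = 1/35
CG = −√(1/35) = -0.169031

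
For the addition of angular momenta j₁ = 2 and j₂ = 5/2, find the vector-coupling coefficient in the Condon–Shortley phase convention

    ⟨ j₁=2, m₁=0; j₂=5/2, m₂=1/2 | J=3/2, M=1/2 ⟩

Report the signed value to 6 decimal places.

+0.239046

√[4·3!1!2!/7! · 2!2!3!2!2!1!] = √(32/35)
  +(−1)^1/∏(1,2,1,2,0,0)! = -1/4  (running -1/4)
  +(−1)^2/∏(2,1,0,1,1,1)! = 1/2  (running 1/4)
⟨..|..⟩ = √(32/35)·(1/4) = +0.239046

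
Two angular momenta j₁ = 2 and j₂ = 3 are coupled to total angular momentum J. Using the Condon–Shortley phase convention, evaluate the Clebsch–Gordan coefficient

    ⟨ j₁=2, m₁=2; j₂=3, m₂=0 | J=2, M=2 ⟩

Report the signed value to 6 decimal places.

+√(1/14) = +0.267261

triangle: 3!·1!·3!/8! = 36/40320
(j±m)!: 4!·0!·3!·3!·4!·0! = 20736
prefactor² = (2J+1)·Δ·N² = 648/7
  k=0: +1/(0!·3!·0!·3!·1!·0!) = 1/36
Σ = 1/36  ⇒  CG² = 648/7·1/36² = 1/14
CG = +√(1/14) = +0.267261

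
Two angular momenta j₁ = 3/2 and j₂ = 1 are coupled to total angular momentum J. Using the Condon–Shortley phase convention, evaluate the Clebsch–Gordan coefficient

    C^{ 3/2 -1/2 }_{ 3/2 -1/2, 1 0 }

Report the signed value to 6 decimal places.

triangle: 1!*2!*1!/5! = 2/120
(j±m)!: 1!*2!*1!*1!*1!*2! = 4
prefactor² = (2J+1)*Δ*N² = 4/15
  k=0: +1/(0!*1!*2!*1!*0!*0!) = 1/2
  k=1: −1/(1!*0!*1!*0!*1!*1!) = -1
Σ = -1/2  ⇒  CG² = 4/15*(-1/2)² = 1/15
CG = −√(1/15) = -0.258199

−√(1/15) ≈ -0.258199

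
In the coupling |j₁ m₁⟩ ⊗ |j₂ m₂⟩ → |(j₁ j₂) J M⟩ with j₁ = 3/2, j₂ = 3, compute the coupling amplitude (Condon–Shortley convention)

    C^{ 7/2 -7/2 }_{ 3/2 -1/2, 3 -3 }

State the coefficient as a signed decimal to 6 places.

triangle: 1!×2!×5!/9! = 240/362880
(j±m)!: 1!×2!×0!×6!×0!×7! = 7257600
prefactor² = (2J+1)×Δ×N² = 38400
  k=0: +1/(0!×1!×2!×0!×0!×5!) = 1/240
Σ = 1/240  ⇒  CG² = 38400×1/240² = 2/3
CG = +√(2/3) = +0.816497

+0.816497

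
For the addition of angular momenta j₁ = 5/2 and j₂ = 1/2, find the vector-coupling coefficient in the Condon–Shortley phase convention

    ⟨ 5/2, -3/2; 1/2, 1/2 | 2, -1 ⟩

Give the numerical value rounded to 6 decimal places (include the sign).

−√(2/3) ≈ -0.816497

√[5·1!4!0!/6! · 1!4!1!0!1!3!] = √(24)
  +(−1)^1/∏(1,0,3,0,1,0)! = -1/6  (running -1/6)
⟨..|..⟩ = √(24)·(-1/6) = -0.816497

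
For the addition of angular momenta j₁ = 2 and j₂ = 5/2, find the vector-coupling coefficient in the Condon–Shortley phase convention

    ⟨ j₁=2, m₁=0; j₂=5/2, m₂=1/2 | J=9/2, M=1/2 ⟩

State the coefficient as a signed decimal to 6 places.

+0.690066

√[10·0!4!5!/10! · 2!2!3!2!5!4!] = √(7680/7)
  +(−1)^0/∏(0,0,2,3,2,2)! = 1/48  (running 1/48)
⟨..|..⟩ = √(7680/7)·(1/48) = +0.690066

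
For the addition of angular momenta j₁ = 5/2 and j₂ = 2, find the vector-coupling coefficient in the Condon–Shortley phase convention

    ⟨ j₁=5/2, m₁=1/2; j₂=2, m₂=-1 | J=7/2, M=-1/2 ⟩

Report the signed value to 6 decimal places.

+√(14/45) ≈ +0.557773

√[8·1!4!3!/9! · 3!2!1!3!3!4!] = √(1152/35)
  +(−1)^0/∏(0,1,2,1,2,2)! = 1/8  (running 1/8)
  +(−1)^1/∏(1,0,1,0,3,3)! = -1/36  (running 7/72)
⟨..|..⟩ = √(1152/35)·(7/72) = +0.557773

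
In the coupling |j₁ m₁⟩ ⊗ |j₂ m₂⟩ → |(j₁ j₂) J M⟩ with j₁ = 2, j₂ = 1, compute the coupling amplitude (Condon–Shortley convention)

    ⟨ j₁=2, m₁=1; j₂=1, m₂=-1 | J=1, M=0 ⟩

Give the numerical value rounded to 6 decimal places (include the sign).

+√(3/10) ≈ +0.547723

triangle: 2!×2!×0!/5! = 4/120
(j±m)!: 3!×1!×0!×2!×1!×1! = 12
prefactor² = (2J+1)×Δ×N² = 6/5
  k=0: +1/(0!×2!×1!×0!×1!×0!) = 1/2
Σ = 1/2  ⇒  CG² = 6/5×1/2² = 3/10
CG = +√(3/10) = +0.547723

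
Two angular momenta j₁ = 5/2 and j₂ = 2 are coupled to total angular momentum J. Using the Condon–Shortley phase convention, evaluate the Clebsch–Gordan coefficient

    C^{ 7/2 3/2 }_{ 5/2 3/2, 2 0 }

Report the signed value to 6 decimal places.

triangle: 1!*4!*3!/9! = 144/362880
(j±m)!: 4!*1!*2!*2!*5!*2! = 23040
prefactor² = (2J+1)*Δ*N² = 512/7
  k=0: +1/(0!*1!*1!*2!*3!*1!) = 1/12
  k=1: −1/(1!*0!*0!*1!*4!*2!) = -1/48
Σ = 1/16  ⇒  CG² = 512/7*1/16² = 2/7
CG = +√(2/7) = +0.534522

+0.534522  (= +√(2/7))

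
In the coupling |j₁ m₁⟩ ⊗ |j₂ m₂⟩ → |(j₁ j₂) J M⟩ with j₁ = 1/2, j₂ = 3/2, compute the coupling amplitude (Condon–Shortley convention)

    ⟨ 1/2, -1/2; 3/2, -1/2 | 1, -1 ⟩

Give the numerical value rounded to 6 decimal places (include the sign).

-0.500000  (= −√(1/4))

j₁+j₂−J=1  J+j₁−j₂=0  J−j₁+j₂=2  j₁+j₂+J+1=4
(j₁±m₁, j₂±m₂, J±M) = (0,1,1,2,0,2)
P² = 1
sum k=1..1:
  [1] −1/2 = -1/2
S = -1/2
C² = P²·S² = 1/4 ; C = -0.500000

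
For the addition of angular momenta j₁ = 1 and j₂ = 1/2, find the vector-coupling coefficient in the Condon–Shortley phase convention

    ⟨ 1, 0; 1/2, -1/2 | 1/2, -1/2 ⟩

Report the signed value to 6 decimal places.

+√(1/3) ≈ +0.577350

√[2·1!1!0!/3! · 1!1!0!1!0!1!] = √(1/3)
  +(−1)^0/∏(0,1,1,0,0,0)! = 1  (running 1)
⟨..|..⟩ = √(1/3)·(1) = +0.577350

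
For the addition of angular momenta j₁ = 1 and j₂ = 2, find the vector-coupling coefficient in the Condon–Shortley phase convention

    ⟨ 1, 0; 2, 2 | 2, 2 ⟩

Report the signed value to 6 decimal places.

-0.816497  (= −√(2/3))

j₁+j₂−J=1  J+j₁−j₂=1  J−j₁+j₂=3  j₁+j₂+J+1=6
(j₁±m₁, j₂±m₂, J±M) = (1,1,4,0,4,0)
P² = 24
sum k=1..1:
  [1] −1/6 = -1/6
S = -1/6
C² = P²·S² = 2/3 ; C = -0.816497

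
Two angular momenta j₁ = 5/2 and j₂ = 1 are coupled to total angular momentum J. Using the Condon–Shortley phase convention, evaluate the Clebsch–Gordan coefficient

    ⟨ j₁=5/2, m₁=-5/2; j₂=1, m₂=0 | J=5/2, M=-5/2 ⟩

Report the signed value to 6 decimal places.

−√(5/7) ≈ -0.845154

√[6·1!4!1!/7! · 0!5!1!1!0!5!] = √(2880/7)
  +(−1)^1/∏(1,0,4,0,0,1)! = -1/24  (running -1/24)
⟨..|..⟩ = √(2880/7)·(-1/24) = -0.845154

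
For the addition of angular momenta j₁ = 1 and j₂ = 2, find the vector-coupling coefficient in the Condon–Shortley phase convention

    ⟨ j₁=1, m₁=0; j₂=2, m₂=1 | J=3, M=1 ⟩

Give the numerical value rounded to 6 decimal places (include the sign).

+√(8/15) = +0.730297

j₁+j₂−J=0  J+j₁−j₂=2  J−j₁+j₂=4  j₁+j₂+J+1=7
(j₁±m₁, j₂±m₂, J±M) = (1,1,3,1,4,2)
P² = 96/5
sum k=0..0:
  [0] +1/6 = 1/6
S = 1/6
C² = P²·S² = 8/15 ; C = +0.730297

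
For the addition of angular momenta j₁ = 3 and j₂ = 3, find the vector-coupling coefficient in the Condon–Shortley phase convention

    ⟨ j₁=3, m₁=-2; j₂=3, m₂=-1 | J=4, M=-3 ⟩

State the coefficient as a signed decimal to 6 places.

-0.301511  (= −√(1/11))

j₁+j₂−J=2  J+j₁−j₂=4  J−j₁+j₂=4  j₁+j₂+J+1=11
(j₁±m₁, j₂±m₂, J±M) = (1,5,2,4,1,7)
P² = 82944/11
sum k=1..2:
  [1] −1/144 = -1/144
  [2] +1/288 = 1/288
S = -1/288
C² = P²·S² = 1/11 ; C = -0.301511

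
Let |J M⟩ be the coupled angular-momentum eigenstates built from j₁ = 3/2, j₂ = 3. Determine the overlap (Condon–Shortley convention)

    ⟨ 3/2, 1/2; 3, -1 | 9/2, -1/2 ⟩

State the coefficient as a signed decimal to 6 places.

j₁+j₂−J=0  J+j₁−j₂=3  J−j₁+j₂=6  j₁+j₂+J+1=10
(j₁±m₁, j₂±m₂, J±M) = (2,1,2,4,4,5)
P² = 23040/7
sum k=0..0:
  [0] +1/96 = 1/96
S = 1/96
C² = P²·S² = 5/14 ; C = +0.597614

+0.597614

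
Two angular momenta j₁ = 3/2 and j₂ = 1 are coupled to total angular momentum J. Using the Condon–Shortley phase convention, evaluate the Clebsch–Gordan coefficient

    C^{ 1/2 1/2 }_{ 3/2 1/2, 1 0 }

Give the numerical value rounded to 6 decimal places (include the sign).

j₁+j₂−J=2  J+j₁−j₂=1  J−j₁+j₂=0  j₁+j₂+J+1=4
(j₁±m₁, j₂±m₂, J±M) = (2,1,1,1,1,0)
P² = 1/3
sum k=1..1:
  [1] −1/1 = -1
S = -1
C² = P²·S² = 1/3 ; C = -0.577350

-0.577350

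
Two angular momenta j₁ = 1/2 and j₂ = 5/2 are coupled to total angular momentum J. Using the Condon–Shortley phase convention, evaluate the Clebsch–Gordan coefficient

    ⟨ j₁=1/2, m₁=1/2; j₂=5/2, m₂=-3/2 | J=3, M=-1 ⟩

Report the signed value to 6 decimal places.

√[7·0!1!5!/7! · 1!0!1!4!2!4!] = √(192)
  +(−1)^0/∏(0,0,0,1,1,4)! = 1/24  (running 1/24)
⟨..|..⟩ = √(192)·(1/24) = +0.577350

+0.577350  (= +√(1/3))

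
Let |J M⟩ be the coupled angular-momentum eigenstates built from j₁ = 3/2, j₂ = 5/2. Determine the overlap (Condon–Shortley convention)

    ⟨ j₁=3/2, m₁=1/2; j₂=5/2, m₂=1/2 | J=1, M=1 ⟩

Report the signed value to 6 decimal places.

−√(3/20) = -0.387298

√[3·3!0!2!/6! · 2!1!3!2!2!0!] = √(12/5)
  +(−1)^1/∏(1,2,0,2,0,0)! = -1/4  (running -1/4)
⟨..|..⟩ = √(12/5)·(-1/4) = -0.387298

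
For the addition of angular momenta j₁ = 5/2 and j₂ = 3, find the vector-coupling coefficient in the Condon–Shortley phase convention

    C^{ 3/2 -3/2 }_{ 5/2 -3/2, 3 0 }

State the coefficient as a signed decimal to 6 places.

−√(6/35) ≈ -0.414039

triangle: 4!×1!×2!/8! = 48/40320
(j±m)!: 1!×4!×3!×3!×0!×3! = 5184
prefactor² = (2J+1)×Δ×N² = 864/35
  k=3: −1/(3!×1!×1!×0!×0!×2!) = -1/12
Σ = -1/12  ⇒  CG² = 864/35×(-1/12)² = 6/35
CG = −√(6/35) = -0.414039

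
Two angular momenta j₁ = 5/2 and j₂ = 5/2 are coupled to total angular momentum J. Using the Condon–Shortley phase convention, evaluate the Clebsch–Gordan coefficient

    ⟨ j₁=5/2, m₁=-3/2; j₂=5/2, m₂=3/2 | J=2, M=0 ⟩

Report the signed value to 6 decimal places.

j₁+j₂−J=3  J+j₁−j₂=2  J−j₁+j₂=2  j₁+j₂+J+1=8
(j₁±m₁, j₂±m₂, J±M) = (1,4,4,1,2,2)
P² = 48/7
sum k=2..3:
  [2] +1/8 = 1/8
  [3] −1/6 = -1/6
S = -1/24
C² = P²·S² = 1/84 ; C = -0.109109

-0.109109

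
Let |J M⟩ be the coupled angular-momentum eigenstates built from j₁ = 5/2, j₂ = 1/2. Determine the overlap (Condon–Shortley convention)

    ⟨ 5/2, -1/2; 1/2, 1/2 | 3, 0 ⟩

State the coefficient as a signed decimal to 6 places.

+0.707107  (= +√(1/2))

√[7·0!5!1!/7! · 2!3!1!0!3!3!] = √(72)
  +(−1)^0/∏(0,0,3,1,2,0)! = 1/12  (running 1/12)
⟨..|..⟩ = √(72)·(1/12) = +0.707107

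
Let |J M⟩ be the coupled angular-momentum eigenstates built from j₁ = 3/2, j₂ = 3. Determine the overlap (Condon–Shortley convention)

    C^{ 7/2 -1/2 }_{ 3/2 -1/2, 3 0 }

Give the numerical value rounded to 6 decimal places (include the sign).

j₁+j₂−J=1  J+j₁−j₂=2  J−j₁+j₂=5  j₁+j₂+J+1=9
(j₁±m₁, j₂±m₂, J±M) = (1,2,3,3,3,4)
P² = 384/7
sum k=0..1:
  [0] +1/24 = 1/24
  [1] −1/12 = -1/12
S = -1/24
C² = P²·S² = 2/21 ; C = -0.308607

-0.308607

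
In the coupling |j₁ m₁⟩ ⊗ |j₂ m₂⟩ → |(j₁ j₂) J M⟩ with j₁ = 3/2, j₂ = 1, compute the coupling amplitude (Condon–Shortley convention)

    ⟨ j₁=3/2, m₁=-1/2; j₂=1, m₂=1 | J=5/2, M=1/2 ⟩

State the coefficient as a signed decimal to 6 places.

√[6·0!3!2!/6! · 1!2!2!0!3!2!] = √(24/5)
  +(−1)^0/∏(0,0,2,2,1,0)! = 1/4  (running 1/4)
⟨..|..⟩ = √(24/5)·(1/4) = +0.547723

+√(3/10) = +0.547723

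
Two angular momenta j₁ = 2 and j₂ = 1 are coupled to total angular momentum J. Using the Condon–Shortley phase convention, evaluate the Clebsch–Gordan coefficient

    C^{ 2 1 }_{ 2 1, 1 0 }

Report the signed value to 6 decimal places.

triangle: 1!·3!·1!/6! = 6/720
(j±m)!: 3!·1!·1!·1!·3!·1! = 36
prefactor² = (2J+1)·Δ·N² = 3/2
  k=0: +1/(0!·1!·1!·1!·2!·0!) = 1/2
  k=1: −1/(1!·0!·0!·0!·3!·1!) = -1/6
Σ = 1/3  ⇒  CG² = 3/2·1/3² = 1/6
CG = +√(1/6) = +0.408248

+√(1/6) = +0.408248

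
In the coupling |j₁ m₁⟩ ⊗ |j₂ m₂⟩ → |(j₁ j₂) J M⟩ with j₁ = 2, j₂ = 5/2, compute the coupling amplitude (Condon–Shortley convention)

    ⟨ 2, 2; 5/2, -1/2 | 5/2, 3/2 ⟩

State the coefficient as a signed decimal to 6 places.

j₁+j₂−J=2  J+j₁−j₂=2  J−j₁+j₂=3  j₁+j₂+J+1=8
(j₁±m₁, j₂±m₂, J±M) = (4,0,2,3,4,1)
P² = 864/35
sum k=0..0:
  [0] +1/8 = 1/8
S = 1/8
C² = P²·S² = 27/70 ; C = +0.621059

+0.621059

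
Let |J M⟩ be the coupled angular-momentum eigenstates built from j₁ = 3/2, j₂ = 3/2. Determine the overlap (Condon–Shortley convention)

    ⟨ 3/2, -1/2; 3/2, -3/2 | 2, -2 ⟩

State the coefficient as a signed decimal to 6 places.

triangle: 1!·2!·2!/6! = 4/720
(j±m)!: 1!·2!·0!·3!·0!·4! = 288
prefactor² = (2J+1)·Δ·N² = 8
  k=0: +1/(0!·1!·2!·0!·0!·2!) = 1/4
Σ = 1/4  ⇒  CG² = 8·1/4² = 1/2
CG = +√(1/2) = +0.707107

+0.707107  (= +√(1/2))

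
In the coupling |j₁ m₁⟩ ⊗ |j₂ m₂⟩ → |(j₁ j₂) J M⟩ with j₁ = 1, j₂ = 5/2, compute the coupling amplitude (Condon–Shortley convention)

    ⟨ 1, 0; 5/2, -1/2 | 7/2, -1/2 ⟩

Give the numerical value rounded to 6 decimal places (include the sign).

+0.755929  (= +√(4/7))

triangle: 0!*2!*5!/8! = 240/40320
(j±m)!: 1!*1!*2!*3!*3!*4! = 1728
prefactor² = (2J+1)*Δ*N² = 576/7
  k=0: +1/(0!*0!*1!*2!*1!*3!) = 1/12
Σ = 1/12  ⇒  CG² = 576/7*1/12² = 4/7
CG = +√(4/7) = +0.755929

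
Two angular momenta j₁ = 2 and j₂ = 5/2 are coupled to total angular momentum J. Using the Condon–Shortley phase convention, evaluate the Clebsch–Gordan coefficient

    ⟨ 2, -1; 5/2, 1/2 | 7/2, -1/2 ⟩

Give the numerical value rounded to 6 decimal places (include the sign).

−√(14/45) = -0.557773

√[8·1!3!4!/9! · 1!3!3!2!3!4!] = √(1152/35)
  +(−1)^0/∏(0,1,3,3,0,1)! = 1/36  (running 1/36)
  +(−1)^1/∏(1,0,2,2,1,2)! = -1/8  (running -7/72)
⟨..|..⟩ = √(1152/35)·(-7/72) = -0.557773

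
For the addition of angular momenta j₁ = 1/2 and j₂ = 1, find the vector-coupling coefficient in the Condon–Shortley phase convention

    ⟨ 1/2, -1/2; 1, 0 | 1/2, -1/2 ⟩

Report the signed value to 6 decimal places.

triangle: 1!×0!×1!/3! = 1/6
(j±m)!: 0!×1!×1!×1!×0!×1! = 1
prefactor² = (2J+1)×Δ×N² = 1/3
  k=1: −1/(1!×0!×0!×0!×0!×1!) = -1
Σ = -1  ⇒  CG² = 1/3×(-1)² = 1/3
CG = −√(1/3) = -0.577350

-0.577350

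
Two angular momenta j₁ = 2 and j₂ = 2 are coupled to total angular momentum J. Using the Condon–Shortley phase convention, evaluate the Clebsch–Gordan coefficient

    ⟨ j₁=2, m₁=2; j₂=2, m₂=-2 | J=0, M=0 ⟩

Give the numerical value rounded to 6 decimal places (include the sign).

+0.447214

j₁+j₂−J=4  J+j₁−j₂=0  J−j₁+j₂=0  j₁+j₂+J+1=5
(j₁±m₁, j₂±m₂, J±M) = (4,0,0,4,0,0)
P² = 576/5
sum k=0..0:
  [0] +1/24 = 1/24
S = 1/24
C² = P²·S² = 1/5 ; C = +0.447214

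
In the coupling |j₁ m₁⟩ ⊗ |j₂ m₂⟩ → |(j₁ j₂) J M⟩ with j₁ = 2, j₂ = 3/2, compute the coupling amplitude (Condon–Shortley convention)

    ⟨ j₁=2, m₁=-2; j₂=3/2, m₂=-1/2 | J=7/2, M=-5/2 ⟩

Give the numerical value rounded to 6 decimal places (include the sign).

+0.654654

triangle: 0!×4!×3!/8! = 144/40320
(j±m)!: 0!×4!×1!×2!×1!×6! = 34560
prefactor² = (2J+1)×Δ×N² = 6912/7
  k=0: +1/(0!×0!×4!×1!×0!×2!) = 1/48
Σ = 1/48  ⇒  CG² = 6912/7×1/48² = 3/7
CG = +√(3/7) = +0.654654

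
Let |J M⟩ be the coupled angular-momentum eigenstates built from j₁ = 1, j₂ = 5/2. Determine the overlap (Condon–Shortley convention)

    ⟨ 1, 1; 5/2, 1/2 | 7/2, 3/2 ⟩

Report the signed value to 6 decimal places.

+√(10/21) ≈ +0.690066

triangle: 0!*2!*5!/8! = 240/40320
(j±m)!: 2!*0!*3!*2!*5!*2! = 5760
prefactor² = (2J+1)*Δ*N² = 1920/7
  k=0: +1/(0!*0!*0!*3!*2!*2!) = 1/24
Σ = 1/24  ⇒  CG² = 1920/7*1/24² = 10/21
CG = +√(10/21) = +0.690066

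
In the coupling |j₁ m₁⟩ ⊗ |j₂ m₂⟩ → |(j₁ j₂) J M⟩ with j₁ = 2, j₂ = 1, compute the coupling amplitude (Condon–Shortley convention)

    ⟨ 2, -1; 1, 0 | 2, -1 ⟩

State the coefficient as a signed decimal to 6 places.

triangle: 1!*3!*1!/6! = 6/720
(j±m)!: 1!*3!*1!*1!*1!*3! = 36
prefactor² = (2J+1)*Δ*N² = 3/2
  k=0: +1/(0!*1!*3!*1!*0!*0!) = 1/6
  k=1: −1/(1!*0!*2!*0!*1!*1!) = -1/2
Σ = -1/3  ⇒  CG² = 3/2*(-1/3)² = 1/6
CG = −√(1/6) = -0.408248

-0.408248  (= −√(1/6))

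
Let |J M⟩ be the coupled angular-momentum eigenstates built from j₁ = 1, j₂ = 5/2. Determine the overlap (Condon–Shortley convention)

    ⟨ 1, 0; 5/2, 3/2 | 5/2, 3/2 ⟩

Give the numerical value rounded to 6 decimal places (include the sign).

triangle: 1!·1!·4!/7! = 24/5040
(j±m)!: 1!·1!·4!·1!·4!·1! = 576
prefactor² = (2J+1)·Δ·N² = 576/35
  k=0: +1/(0!·1!·1!·4!·0!·0!) = 1/24
  k=1: −1/(1!·0!·0!·3!·1!·1!) = -1/6
Σ = -1/8  ⇒  CG² = 576/35·(-1/8)² = 9/35
CG = −√(9/35) = -0.507093

−√(9/35) ≈ -0.507093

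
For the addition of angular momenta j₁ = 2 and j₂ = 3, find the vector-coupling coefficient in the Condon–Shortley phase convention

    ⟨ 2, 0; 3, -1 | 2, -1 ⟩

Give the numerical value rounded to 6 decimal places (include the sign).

-0.377964

√[5·3!1!3!/8! · 2!2!2!4!1!3!] = √(36/7)
  +(−1)^1/∏(1,2,1,1,0,2)! = -1/4  (running -1/4)
  +(−1)^2/∏(2,1,0,0,1,3)! = 1/12  (running -1/6)
⟨..|..⟩ = √(36/7)·(-1/6) = -0.377964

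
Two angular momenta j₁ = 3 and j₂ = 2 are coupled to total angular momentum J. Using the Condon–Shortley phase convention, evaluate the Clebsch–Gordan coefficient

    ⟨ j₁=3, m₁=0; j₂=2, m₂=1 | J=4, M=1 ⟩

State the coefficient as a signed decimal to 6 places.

triangle: 1!·5!·3!/10! = 720/3628800
(j±m)!: 3!·3!·3!·1!·5!·3! = 155520
prefactor² = (2J+1)·Δ·N² = 1944/7
  k=0: +1/(0!·1!·3!·3!·2!·0!) = 1/72
  k=1: −1/(1!·0!·2!·2!·3!·1!) = -1/24
Σ = -1/36  ⇒  CG² = 1944/7·(-1/36)² = 3/14
CG = −√(3/14) = -0.462910

−√(3/14) ≈ -0.462910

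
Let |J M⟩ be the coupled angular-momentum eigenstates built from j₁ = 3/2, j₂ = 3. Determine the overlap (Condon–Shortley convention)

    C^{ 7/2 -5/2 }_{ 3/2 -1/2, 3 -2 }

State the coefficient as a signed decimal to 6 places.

√[8·1!2!5!/9! · 1!2!1!5!1!6!] = √(6400/7)
  +(−1)^0/∏(0,1,2,1,0,4)! = 1/48  (running 1/48)
  +(−1)^1/∏(1,0,1,0,1,5)! = -1/120  (running 1/80)
⟨..|..⟩ = √(6400/7)·(1/80) = +0.377964

+√(1/7) = +0.377964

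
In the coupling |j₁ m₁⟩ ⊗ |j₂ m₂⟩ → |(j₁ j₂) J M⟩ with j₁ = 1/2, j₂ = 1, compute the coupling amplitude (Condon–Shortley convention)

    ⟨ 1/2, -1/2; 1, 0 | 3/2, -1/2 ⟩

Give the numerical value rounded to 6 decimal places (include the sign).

+√(2/3) ≈ +0.816497

√[4·0!1!2!/4! · 0!1!1!1!1!2!] = √(2/3)
  +(−1)^0/∏(0,0,1,1,0,1)! = 1  (running 1)
⟨..|..⟩ = √(2/3)·(1) = +0.816497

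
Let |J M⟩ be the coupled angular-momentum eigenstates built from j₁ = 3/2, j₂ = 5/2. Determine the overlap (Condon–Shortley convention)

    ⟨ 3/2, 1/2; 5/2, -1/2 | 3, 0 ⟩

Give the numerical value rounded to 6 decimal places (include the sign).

√[7·1!2!4!/8! · 2!1!2!3!3!3!] = √(36/5)
  +(−1)^0/∏(0,1,1,2,1,2)! = 1/4  (running 1/4)
  +(−1)^1/∏(1,0,0,1,2,3)! = -1/12  (running 1/6)
⟨..|..⟩ = √(36/5)·(1/6) = +0.447214

+0.447214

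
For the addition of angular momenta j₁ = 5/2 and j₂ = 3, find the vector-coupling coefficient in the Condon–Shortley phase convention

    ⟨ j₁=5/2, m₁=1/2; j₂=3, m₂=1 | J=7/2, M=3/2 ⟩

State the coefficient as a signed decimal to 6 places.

triangle: 2!·3!·4!/10! = 288/3628800
(j±m)!: 3!·2!·4!·2!·5!·2! = 138240
prefactor² = (2J+1)·Δ·N² = 3072/35
  k=0: +1/(0!·2!·2!·4!·1!·0!) = 1/96
  k=1: −1/(1!·1!·1!·3!·2!·1!) = -1/12
  k=2: +1/(2!·0!·0!·2!·3!·2!) = 1/48
Σ = -5/96  ⇒  CG² = 3072/35·(-5/96)² = 5/21
CG = −√(5/21) = -0.487950

−√(5/21) ≈ -0.487950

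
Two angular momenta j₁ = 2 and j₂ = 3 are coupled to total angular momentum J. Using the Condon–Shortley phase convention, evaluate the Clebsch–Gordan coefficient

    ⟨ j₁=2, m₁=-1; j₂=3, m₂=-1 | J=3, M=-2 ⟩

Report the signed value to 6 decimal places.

-0.500000  (= −√(1/4))

j₁+j₂−J=2  J+j₁−j₂=2  J−j₁+j₂=4  j₁+j₂+J+1=9
(j₁±m₁, j₂±m₂, J±M) = (1,3,2,4,1,5)
P² = 64
sum k=1..2:
  [1] −1/12 = -1/12
  [2] +1/48 = 1/48
S = -1/16
C² = P²·S² = 1/4 ; C = -0.500000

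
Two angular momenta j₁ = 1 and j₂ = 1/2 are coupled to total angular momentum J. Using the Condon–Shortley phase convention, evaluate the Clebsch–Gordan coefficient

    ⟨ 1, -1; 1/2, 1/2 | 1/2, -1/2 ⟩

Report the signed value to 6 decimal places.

-0.816497  (= −√(2/3))

√[2·1!1!0!/3! · 0!2!1!0!0!1!] = √(2/3)
  +(−1)^1/∏(1,0,1,0,0,0)! = -1  (running -1)
⟨..|..⟩ = √(2/3)·(-1) = -0.816497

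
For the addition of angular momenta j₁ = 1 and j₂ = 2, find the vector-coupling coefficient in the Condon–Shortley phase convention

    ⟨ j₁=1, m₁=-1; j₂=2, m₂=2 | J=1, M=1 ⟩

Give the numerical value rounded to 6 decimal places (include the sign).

+√(3/5) = +0.774597

triangle: 2!·0!·2!/5! = 4/120
(j±m)!: 0!·2!·4!·0!·2!·0! = 96
prefactor² = (2J+1)·Δ·N² = 48/5
  k=2: +1/(2!·0!·0!·2!·0!·0!) = 1/4
Σ = 1/4  ⇒  CG² = 48/5·1/4² = 3/5
CG = +√(3/5) = +0.774597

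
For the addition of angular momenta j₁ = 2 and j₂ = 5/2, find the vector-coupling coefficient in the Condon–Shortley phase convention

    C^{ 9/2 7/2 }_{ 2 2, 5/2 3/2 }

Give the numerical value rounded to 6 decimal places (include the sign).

j₁+j₂−J=0  J+j₁−j₂=4  J−j₁+j₂=5  j₁+j₂+J+1=10
(j₁±m₁, j₂±m₂, J±M) = (4,0,4,1,8,1)
P² = 184320
sum k=0..0:
  [0] +1/576 = 1/576
S = 1/576
C² = P²·S² = 5/9 ; C = +0.745356

+√(5/9) = +0.745356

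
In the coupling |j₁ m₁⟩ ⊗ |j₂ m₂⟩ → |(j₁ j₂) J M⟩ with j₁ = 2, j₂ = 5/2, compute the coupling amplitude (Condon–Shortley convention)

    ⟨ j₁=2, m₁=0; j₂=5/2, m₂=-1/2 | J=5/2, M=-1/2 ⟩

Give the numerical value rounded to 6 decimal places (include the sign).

-0.478091  (= −√(8/35))

j₁+j₂−J=2  J+j₁−j₂=2  J−j₁+j₂=3  j₁+j₂+J+1=8
(j₁±m₁, j₂±m₂, J±M) = (2,2,2,3,2,3)
P² = 72/35
sum k=0..2:
  [0] +1/8 = 1/8
  [1] −1/2 = -1/2
  [2] +1/24 = 1/24
S = -1/3
C² = P²·S² = 8/35 ; C = -0.478091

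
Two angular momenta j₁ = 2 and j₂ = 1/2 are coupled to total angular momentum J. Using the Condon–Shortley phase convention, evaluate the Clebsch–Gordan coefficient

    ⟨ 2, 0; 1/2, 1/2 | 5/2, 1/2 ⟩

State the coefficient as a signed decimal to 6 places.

triangle: 0!×4!×1!/6! = 24/720
(j±m)!: 2!×2!×1!×0!×3!×2! = 48
prefactor² = (2J+1)×Δ×N² = 48/5
  k=0: +1/(0!×0!×2!×1!×2!×0!) = 1/4
Σ = 1/4  ⇒  CG² = 48/5×1/4² = 3/5
CG = +√(3/5) = +0.774597

+0.774597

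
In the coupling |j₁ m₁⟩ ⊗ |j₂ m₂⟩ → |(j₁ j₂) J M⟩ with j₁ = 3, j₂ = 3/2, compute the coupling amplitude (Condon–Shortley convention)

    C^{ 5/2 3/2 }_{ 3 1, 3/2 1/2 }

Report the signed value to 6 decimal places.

triangle: 2!·4!·1!/8! = 48/40320
(j±m)!: 4!·2!·2!·1!·4!·1! = 2304
prefactor² = (2J+1)·Δ·N² = 576/35
  k=1: −1/(1!·1!·1!·1!·3!·0!) = -1/6
  k=2: +1/(2!·0!·0!·0!·4!·1!) = 1/48
Σ = -7/48  ⇒  CG² = 576/35·(-7/48)² = 7/20
CG = −√(7/20) = -0.591608

-0.591608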